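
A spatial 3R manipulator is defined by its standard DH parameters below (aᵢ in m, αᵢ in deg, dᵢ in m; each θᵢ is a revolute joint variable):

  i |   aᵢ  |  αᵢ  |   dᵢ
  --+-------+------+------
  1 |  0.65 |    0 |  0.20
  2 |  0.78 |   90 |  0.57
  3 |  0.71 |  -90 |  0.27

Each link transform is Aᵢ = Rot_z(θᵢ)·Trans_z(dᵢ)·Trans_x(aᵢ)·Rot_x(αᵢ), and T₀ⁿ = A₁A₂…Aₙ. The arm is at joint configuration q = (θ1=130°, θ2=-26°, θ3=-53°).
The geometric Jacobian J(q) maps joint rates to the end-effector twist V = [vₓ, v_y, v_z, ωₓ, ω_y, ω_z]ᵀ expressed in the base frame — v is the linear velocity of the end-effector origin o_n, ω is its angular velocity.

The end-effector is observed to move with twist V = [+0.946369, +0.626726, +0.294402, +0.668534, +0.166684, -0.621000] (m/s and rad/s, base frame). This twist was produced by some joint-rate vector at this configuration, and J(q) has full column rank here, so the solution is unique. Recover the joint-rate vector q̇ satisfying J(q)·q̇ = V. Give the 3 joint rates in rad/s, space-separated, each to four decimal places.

-0.5480 -0.0730 0.6890

o_n = [-0.4479, 1.7347, 0.2030]
J₁: ẑ×o_n = [-1.7347, -0.4479, 0.0000], ω = ẑ
J2: z=[0.0000, 0.0000, 1.0000] o=[-0.4178, 0.4979, 0.2000] → [-1.2367, -0.0301, 0.0000, 0.0000, 0.0000, 1.0000]
J3: z=[0.9703, 0.2419, 0.0000] o=[-0.6065, 1.2548, 0.7700] → [-0.1372, 0.5502, 0.4273, 0.9703, 0.2419, 0.0000]
q̇ = J⁺·V = [-0.5480, -0.0730, 0.6890]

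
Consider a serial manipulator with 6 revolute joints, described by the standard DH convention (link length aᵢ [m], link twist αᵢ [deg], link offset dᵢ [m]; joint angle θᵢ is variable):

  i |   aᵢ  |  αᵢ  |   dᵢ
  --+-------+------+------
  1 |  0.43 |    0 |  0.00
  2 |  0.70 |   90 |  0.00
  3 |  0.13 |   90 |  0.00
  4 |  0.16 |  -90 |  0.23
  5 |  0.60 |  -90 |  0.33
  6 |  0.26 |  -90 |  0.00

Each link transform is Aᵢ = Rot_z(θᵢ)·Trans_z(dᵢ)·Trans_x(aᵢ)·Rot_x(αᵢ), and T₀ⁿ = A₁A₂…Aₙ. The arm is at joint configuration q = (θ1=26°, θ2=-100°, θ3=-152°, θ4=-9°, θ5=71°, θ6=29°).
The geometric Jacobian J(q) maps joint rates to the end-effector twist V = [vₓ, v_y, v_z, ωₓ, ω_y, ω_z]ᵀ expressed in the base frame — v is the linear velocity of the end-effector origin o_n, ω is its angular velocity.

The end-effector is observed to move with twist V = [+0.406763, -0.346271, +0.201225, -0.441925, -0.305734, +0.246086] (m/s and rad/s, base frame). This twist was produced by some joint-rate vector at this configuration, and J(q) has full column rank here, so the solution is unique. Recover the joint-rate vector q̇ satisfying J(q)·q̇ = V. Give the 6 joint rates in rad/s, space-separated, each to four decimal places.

0.0290 0.5070 -0.3520 -0.2850 0.8480 0.1590

o_n = [0.3792, -0.2733, -0.7628]
J₁: ẑ×o_n = [0.2733, 0.3792, -0.0000], ω = ẑ
J2: z=[0.0000, 0.0000, 1.0000] o=[0.3865, 0.1885, 0.0000] → [0.4618, -0.0073, 0.0000, 0.0000, 0.0000, 1.0000]
J3: z=[-0.9613, -0.2756, 0.0000] o=[0.5794, -0.4844, 0.0000] → [0.2103, -0.7332, -0.2581, -0.9613, -0.2756, 0.0000]
J4: z=[-0.1294, 0.4513, 0.8829] o=[0.5478, -0.3740, -0.0610] → [-0.4057, -0.2396, 0.0630, -0.1294, 0.4513, 0.8829]
J5: z=[-0.9875, -0.1395, -0.0734] o=[0.5036, -0.1292, 0.0679] → [0.1053, -0.8111, 0.1249, -0.9875, -0.1395, -0.0734]
J6: z=[0.1272, -0.9803, 0.1510] o=[0.2336, -0.2591, -0.5479] → [0.2128, 0.0493, 0.1410, 0.1272, -0.9803, 0.1510]
q̇ = J⁺·V = [0.0290, 0.5070, -0.3520, -0.2850, 0.8480, 0.1590]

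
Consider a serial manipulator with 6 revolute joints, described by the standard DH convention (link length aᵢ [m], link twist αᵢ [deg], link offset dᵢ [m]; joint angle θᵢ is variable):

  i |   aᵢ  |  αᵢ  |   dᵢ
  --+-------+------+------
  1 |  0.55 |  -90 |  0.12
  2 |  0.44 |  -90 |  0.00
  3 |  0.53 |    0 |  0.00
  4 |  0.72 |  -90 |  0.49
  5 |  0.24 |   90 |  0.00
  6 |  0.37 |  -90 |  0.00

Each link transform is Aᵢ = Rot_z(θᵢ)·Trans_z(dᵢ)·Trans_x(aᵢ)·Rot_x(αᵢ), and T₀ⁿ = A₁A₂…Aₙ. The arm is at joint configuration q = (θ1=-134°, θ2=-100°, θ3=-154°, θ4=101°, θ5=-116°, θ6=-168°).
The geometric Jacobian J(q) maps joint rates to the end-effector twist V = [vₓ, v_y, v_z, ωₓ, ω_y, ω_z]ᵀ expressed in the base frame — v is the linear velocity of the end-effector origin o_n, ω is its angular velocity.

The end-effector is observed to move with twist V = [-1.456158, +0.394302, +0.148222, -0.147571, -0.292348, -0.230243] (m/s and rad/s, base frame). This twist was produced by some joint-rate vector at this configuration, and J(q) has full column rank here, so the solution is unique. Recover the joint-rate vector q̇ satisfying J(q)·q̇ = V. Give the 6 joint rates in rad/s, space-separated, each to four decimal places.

-0.9510 -0.0900 -0.5950 0.7630 0.4110 -0.6050

o_n = [0.0468, -1.2419, 0.5481]
J₁: ẑ×o_n = [1.2419, 0.0468, -0.0000], ω = ẑ
J2: z=[0.7193, -0.6947, 0.0000] o=[-0.3821, -0.3956, 0.1200] → [-0.2974, -0.3080, -0.3108, 0.7193, -0.6947, 0.0000]
J3: z=[-0.6841, -0.7084, 0.1736] o=[-0.3290, -0.3407, 0.5533] → [0.1601, 0.0617, 0.8827, -0.6841, -0.7084, 0.1736]
J4: z=[-0.6841, -0.7084, 0.1736] o=[-0.2193, -0.5616, 0.0842] → [-0.2105, 0.3636, 0.6539, -0.6841, -0.7084, 0.1736]
J5: z=[-0.3366, 0.5178, 0.7865] o=[-0.0886, -1.2540, 0.5960] → [-0.0343, 0.0904, -0.0742, -0.3366, 0.5178, 0.7865]
J6: z=[-0.2817, 0.7416, -0.6088] o=[-0.3043, -1.3564, 0.5711] → [0.0527, -0.2202, -0.2926, -0.2817, 0.7416, -0.6088]
q̇ = J⁺·V = [-0.9510, -0.0900, -0.5950, 0.7630, 0.4110, -0.6050]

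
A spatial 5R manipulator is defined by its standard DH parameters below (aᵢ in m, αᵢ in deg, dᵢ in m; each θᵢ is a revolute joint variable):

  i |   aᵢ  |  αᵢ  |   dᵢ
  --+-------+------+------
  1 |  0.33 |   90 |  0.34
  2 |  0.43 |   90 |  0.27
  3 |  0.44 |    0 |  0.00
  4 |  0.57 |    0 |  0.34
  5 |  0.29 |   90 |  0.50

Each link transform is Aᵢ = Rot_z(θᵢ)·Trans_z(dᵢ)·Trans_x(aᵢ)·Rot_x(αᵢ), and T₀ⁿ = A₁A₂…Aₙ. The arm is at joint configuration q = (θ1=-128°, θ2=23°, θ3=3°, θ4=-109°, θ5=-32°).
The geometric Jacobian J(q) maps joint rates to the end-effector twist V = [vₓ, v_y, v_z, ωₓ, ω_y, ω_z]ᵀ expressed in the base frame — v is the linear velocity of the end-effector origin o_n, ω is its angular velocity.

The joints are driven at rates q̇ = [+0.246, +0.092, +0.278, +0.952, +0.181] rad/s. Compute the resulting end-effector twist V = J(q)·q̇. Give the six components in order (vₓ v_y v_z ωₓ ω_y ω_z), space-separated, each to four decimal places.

0.0136 -1.0377 0.4401 -0.4119 -0.3778 -1.0528

o_n = [-0.3330, -1.1554, -0.2391]
J₁: ẑ×o_n = [1.1554, -0.3330, 0.0000], ω = ẑ
J2: z=[-0.7880, 0.6157, 0.0000] o=[-0.2032, -0.2600, 0.3400] → [-0.3565, -0.4564, 0.7855, -0.7880, 0.6157, 0.0000]
J3: z=[-0.2406, -0.3079, -0.9205] o=[-0.6596, -0.4057, 0.5080] → [-0.4601, -0.4804, 0.2809, -0.2406, -0.3079, -0.9205]
J4: z=[-0.2406, -0.3079, -0.9205] o=[-0.9268, -0.7103, 0.6797] → [-0.1269, -0.7676, 0.2899, -0.2406, -0.3079, -0.9205]
J5: z=[-0.2406, -0.3079, -0.9205] o=[-0.4878, -1.0383, 0.3053] → [0.0599, -0.2734, 0.0758, -0.2406, -0.3079, -0.9205]
V = J·q̇ = [0.0136, -1.0377, 0.4401, -0.4119, -0.3778, -1.0528]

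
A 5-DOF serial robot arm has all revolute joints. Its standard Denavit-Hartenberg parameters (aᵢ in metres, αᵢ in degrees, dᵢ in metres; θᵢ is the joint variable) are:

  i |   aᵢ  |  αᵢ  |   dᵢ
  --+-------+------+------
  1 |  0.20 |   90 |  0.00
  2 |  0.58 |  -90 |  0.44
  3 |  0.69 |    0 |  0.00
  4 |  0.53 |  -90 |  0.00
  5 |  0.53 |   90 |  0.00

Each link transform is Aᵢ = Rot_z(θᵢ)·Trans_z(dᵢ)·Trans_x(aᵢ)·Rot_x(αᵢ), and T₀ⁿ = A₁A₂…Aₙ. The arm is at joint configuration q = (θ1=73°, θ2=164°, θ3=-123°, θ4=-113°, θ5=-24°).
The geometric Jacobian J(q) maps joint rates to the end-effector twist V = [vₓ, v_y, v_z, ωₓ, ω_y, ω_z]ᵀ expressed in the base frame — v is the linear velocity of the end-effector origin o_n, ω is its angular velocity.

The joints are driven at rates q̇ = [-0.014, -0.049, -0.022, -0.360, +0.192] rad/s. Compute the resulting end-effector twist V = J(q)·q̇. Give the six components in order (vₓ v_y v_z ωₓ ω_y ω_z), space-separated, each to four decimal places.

o_n = [0.3132, 0.4160, -0.3073]
J₁: ẑ×o_n = [-0.4160, 0.3132, 0.0000], ω = ẑ
J2: z=[0.9563, -0.2924, 0.0000] o=[0.0585, 0.1913, 0.0000] → [0.0898, 0.2938, 0.2894, 0.9563, -0.2924, 0.0000]
J3: z=[-0.0806, -0.2636, -0.9613] o=[0.3162, -0.4706, 0.1599] → [0.9754, -0.0347, -0.0722, -0.0806, -0.2636, -0.9613]
J4: z=[-0.0806, -0.2636, -0.9613] o=[0.9753, -0.2943, 0.0563] → [0.7786, 0.6071, -0.2318, -0.0806, -0.2636, -0.9613]
J5: z=[0.7678, 0.5986, -0.2285] o=[0.6384, 0.1066, -0.0254] → [-0.0980, 0.2907, 0.4322, 0.7678, 0.5986, -0.2285]
V = J·q̇ = [-0.3192, -0.1808, 0.1538, 0.1313, 0.2300, 0.3093]

-0.3192 -0.1808 0.1538 0.1313 0.2300 0.3093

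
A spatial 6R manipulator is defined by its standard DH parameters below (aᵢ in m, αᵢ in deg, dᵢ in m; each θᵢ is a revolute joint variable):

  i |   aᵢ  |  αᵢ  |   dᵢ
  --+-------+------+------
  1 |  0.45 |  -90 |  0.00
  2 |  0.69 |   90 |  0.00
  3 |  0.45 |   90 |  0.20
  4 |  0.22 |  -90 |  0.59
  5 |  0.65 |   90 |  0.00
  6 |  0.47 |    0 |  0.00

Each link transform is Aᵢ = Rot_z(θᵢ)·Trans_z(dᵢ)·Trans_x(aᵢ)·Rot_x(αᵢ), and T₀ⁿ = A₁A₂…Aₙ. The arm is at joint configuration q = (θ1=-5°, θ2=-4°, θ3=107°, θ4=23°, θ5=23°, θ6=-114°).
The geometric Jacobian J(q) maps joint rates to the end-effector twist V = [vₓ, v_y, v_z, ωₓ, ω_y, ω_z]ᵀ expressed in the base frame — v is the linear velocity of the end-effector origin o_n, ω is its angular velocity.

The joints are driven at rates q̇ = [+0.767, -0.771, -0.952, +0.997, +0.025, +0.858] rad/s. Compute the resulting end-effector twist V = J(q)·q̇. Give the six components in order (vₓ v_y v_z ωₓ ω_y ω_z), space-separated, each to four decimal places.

o_n = [1.2804, 1.1692, 0.1065]
J₁: ẑ×o_n = [-1.1692, 1.2804, 0.0000], ω = ẑ
J2: z=[0.0872, 0.9962, 0.0000] o=[0.4483, -0.0392, 0.0000] → [0.1061, -0.0093, -0.7236, 0.0872, 0.9962, 0.0000]
J3: z=[-0.0695, 0.0061, 0.9976] o=[1.1340, -0.0992, 0.0481] → [-1.2649, 0.1501, -0.0890, -0.0695, 0.0061, 0.9976]
J4: z=[0.9758, 0.2081, 0.0667] o=[1.0268, 0.3421, 0.2385] → [-0.0826, 0.1457, 0.7543, 0.9758, 0.2081, 0.0667]
J5: z=[0.0170, -0.3766, 0.9262] o=[1.5547, 0.6635, 0.3594] → [-0.3731, -0.2497, -0.0947, 0.0170, -0.3766, 0.9262]
J6: z=[0.8131, 0.5443, 0.2064] o=[1.1765, 1.1508, 0.5645] → [-0.2531, 0.3939, -0.0416, 0.8131, 0.5443, 0.2064]
V = J·q̇ = [-0.0832, 1.3233, 1.3566, 1.6699, -0.1088, 0.0840]

-0.0832 1.3233 1.3566 1.6699 -0.1088 0.0840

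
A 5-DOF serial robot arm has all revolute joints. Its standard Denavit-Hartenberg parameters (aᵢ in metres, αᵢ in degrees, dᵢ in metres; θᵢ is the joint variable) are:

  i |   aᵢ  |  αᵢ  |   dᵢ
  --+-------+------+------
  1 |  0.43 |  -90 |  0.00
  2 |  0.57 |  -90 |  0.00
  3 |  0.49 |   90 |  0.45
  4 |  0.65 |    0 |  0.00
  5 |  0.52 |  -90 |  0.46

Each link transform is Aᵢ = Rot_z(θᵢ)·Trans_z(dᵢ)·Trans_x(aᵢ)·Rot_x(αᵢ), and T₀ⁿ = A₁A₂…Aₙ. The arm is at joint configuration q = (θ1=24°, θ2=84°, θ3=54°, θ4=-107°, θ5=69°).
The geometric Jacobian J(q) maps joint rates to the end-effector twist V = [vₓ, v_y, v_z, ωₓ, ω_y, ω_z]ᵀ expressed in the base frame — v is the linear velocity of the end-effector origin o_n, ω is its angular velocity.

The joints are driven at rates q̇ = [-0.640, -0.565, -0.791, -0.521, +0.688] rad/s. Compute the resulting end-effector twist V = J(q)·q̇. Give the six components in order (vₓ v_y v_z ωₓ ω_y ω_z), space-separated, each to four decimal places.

0.2826 0.3053 0.2582 0.9214 -0.1008 -0.6917

o_n = [1.0930, 0.1541, -1.3005]
J₁: ẑ×o_n = [-0.1541, 1.0930, 0.0000], ω = ẑ
J2: z=[-0.4067, 0.9135, 0.0000] o=[0.3928, 0.1749, 0.0000] → [-1.1880, -0.5289, -0.6311, -0.4067, 0.9135, 0.0000]
J3: z=[-0.9085, -0.4045, -0.1045] o=[0.4473, 0.1991, -0.5669] → [0.2920, -0.7340, 0.3021, -0.9085, -0.4045, -0.1045]
J4: z=[-0.1618, 0.5714, -0.8046] o=[0.2272, -0.3328, -0.9004] → [0.1631, -0.7614, -0.5735, -0.1618, 0.5714, -0.8046]
J5: z=[-0.1618, 0.5714, -0.8046] o=[0.7187, 0.0543, -0.7243] → [-0.2490, -0.3944, -0.2300, -0.1618, 0.5714, -0.8046]
V = J·q̇ = [0.2826, 0.3053, 0.2582, 0.9214, -0.1008, -0.6917]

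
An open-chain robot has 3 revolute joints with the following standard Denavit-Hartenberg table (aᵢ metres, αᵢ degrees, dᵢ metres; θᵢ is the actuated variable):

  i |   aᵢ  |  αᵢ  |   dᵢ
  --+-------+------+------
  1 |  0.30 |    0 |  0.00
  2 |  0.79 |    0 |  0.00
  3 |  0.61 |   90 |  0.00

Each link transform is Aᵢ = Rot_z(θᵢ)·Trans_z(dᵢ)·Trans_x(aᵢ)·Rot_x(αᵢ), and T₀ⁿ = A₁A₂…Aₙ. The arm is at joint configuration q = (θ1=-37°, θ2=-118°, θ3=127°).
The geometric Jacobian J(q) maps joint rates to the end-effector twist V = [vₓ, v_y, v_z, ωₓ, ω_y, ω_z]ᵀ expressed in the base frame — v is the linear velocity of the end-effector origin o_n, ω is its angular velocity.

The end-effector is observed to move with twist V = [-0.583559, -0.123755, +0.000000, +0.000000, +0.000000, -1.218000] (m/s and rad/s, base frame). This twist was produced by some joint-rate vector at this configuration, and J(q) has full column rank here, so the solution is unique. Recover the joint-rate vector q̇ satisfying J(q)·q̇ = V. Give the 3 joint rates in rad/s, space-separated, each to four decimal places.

0.0460 -0.7740 -0.4900

o_n = [0.0622, -0.8008, 0.0000]
J₁: ẑ×o_n = [0.8008, 0.0622, -0.0000], ω = ẑ
J2: z=[0.0000, 0.0000, 1.0000] o=[0.2396, -0.1805, 0.0000] → [0.6202, -0.1774, 0.0000, 0.0000, 0.0000, 1.0000]
J3: z=[0.0000, 0.0000, 1.0000] o=[-0.4764, -0.5144, 0.0000] → [0.2864, 0.5386, -0.0000, 0.0000, 0.0000, 1.0000]
q̇ = J⁺·V = [0.0460, -0.7740, -0.4900]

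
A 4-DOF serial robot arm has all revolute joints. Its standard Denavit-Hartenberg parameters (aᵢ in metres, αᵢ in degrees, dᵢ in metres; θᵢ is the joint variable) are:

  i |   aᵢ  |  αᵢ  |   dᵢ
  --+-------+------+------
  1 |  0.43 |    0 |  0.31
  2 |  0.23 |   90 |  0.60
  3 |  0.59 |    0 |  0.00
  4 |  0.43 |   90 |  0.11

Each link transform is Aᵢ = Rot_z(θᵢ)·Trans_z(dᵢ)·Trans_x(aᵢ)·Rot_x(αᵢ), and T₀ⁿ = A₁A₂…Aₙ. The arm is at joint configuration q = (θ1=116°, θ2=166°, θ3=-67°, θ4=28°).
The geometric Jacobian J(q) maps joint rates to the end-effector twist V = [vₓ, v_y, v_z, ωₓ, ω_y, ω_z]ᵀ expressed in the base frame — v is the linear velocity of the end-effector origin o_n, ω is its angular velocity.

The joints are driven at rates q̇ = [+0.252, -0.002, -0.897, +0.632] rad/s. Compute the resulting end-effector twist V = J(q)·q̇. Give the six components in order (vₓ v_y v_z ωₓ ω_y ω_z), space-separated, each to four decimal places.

o_n = [-0.1309, -0.4137, 0.0963]
J₁: ẑ×o_n = [0.4137, -0.1309, 0.0000], ω = ẑ
J2: z=[0.0000, 0.0000, 1.0000] o=[-0.1885, 0.3865, 0.3100] → [0.8002, 0.0576, -0.0000, 0.0000, 0.0000, 1.0000]
J3: z=[-0.9781, -0.2079, 0.0000] o=[-0.1407, 0.1615, 0.9100] → [0.1692, -0.7959, 0.5647, -0.9781, -0.2079, 0.0000]
J4: z=[-0.9781, -0.2079, 0.0000] o=[-0.0927, -0.0640, 0.3669] → [0.0563, -0.2647, 0.3342, -0.9781, -0.2079, 0.0000]
V = J·q̇ = [-0.0135, 0.5136, -0.2953, 0.2592, 0.0551, 0.2500]

-0.0135 0.5136 -0.2953 0.2592 0.0551 0.2500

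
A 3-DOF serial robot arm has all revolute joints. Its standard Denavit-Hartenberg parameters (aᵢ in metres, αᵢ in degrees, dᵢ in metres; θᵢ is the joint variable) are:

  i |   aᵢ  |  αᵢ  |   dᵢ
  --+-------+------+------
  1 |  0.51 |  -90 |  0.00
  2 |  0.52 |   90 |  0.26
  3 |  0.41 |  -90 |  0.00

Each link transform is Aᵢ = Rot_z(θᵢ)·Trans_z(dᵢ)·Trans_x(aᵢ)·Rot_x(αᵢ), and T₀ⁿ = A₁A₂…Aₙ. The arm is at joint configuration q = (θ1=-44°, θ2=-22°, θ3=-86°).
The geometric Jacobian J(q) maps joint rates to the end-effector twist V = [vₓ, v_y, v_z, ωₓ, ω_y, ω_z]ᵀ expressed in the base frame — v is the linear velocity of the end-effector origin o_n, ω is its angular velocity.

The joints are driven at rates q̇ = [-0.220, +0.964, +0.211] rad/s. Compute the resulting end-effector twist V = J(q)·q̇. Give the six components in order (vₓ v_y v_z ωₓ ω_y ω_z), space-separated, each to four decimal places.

0.0250 -0.3273 -0.4580 0.6128 0.7484 -0.0244

o_n = [0.6293, -0.8148, 0.2055]
J₁: ẑ×o_n = [0.8148, 0.6293, -0.0000], ω = ẑ
J2: z=[0.6947, 0.7193, 0.0000] o=[0.3669, -0.3543, 0.0000] → [0.1478, -0.1428, -0.5087, 0.6947, 0.7193, 0.0000]
J3: z=[-0.2695, 0.2602, 0.9272] o=[0.8943, -0.5022, 0.1948] → [0.2927, -0.2429, 0.1532, -0.2695, 0.2602, 0.9272]
V = J·q̇ = [0.0250, -0.3273, -0.4580, 0.6128, 0.7484, -0.0244]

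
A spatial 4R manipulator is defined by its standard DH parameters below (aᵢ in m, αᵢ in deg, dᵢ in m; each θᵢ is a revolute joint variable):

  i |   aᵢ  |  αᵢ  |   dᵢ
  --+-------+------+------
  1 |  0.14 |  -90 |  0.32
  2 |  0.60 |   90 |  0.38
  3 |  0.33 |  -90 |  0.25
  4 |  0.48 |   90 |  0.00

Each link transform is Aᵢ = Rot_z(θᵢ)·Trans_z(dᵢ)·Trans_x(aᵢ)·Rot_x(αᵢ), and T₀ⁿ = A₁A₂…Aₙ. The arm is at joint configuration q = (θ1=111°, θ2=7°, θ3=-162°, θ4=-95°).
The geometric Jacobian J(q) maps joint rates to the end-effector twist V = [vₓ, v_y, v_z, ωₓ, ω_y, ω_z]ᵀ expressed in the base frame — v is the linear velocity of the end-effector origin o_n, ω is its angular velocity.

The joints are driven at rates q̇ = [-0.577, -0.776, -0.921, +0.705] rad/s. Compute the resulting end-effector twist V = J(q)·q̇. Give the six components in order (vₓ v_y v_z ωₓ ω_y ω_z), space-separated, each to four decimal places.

0.4308 -0.6467 0.3982 1.3132 0.6155 -1.5177

o_n = [-0.4695, 0.4113, 1.0030]
J₁: ẑ×o_n = [-0.4113, -0.4695, 0.0000], ω = ẑ
J2: z=[-0.9336, -0.3584, 0.0000] o=[-0.0502, 0.1307, 0.3200] → [-0.2448, 0.6377, -0.4123, -0.9336, -0.3584, 0.0000]
J3: z=[-0.0437, 0.1138, 0.9925] o=[-0.6184, 0.5505, 0.2469] → [0.2242, 0.1807, -0.0109, -0.0437, 0.1138, 0.9925]
J4: z=[0.7780, 0.6272, -0.0377] o=[-0.4224, 0.3247, 0.5333] → [0.2979, -0.3637, 0.0969, 0.7780, 0.6272, -0.0377]
V = J·q̇ = [0.4308, -0.6467, 0.3982, 1.3132, 0.6155, -1.5177]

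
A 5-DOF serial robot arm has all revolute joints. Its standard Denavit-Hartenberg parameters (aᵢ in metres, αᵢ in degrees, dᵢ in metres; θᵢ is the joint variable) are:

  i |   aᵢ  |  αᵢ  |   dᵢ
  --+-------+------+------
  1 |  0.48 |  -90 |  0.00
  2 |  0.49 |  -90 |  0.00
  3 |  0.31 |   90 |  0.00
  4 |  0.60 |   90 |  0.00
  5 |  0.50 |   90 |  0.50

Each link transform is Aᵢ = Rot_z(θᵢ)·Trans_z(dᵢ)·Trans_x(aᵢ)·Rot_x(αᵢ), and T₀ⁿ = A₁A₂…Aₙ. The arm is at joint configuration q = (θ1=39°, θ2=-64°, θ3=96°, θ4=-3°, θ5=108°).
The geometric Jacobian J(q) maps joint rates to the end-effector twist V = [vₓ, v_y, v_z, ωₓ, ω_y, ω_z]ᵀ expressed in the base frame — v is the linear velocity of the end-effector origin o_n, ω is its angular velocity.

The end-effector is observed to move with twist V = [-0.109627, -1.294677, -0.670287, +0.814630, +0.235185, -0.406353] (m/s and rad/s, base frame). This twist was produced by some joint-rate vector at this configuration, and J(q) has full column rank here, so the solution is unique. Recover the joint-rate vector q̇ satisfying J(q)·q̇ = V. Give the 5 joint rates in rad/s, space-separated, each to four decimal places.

o_n = [0.7974, -0.3508, 1.0261]
J₁: ẑ×o_n = [0.3508, 0.7974, -0.0000], ω = ẑ
J2: z=[-0.6293, 0.7771, 0.0000] o=[0.3730, 0.3021, 0.0000] → [0.7974, 0.6458, 0.0810, -0.6293, 0.7771, 0.0000]
J3: z=[0.6985, 0.5656, -0.4384] o=[0.5400, 0.4373, 0.4404] → [-0.0141, -0.5220, -0.6961, 0.6985, 0.5656, -0.4384]
J4: z=[0.4046, 0.1931, 0.8939] o=[0.7229, 0.1887, 0.4113] → [0.6010, -0.1822, -0.2327, 0.4046, 0.1931, 0.8939]
J5: z=[-0.7284, -0.5229, 0.4427] o=[1.0547, -0.3094, 0.3688] → [-0.3254, 0.3650, -0.1044, -0.7284, -0.5229, 0.4427]
q̇ = J⁺·V = [-0.8850, -0.2570, 0.6500, 0.7760, 0.1580]

-0.8850 -0.2570 0.6500 0.7760 0.1580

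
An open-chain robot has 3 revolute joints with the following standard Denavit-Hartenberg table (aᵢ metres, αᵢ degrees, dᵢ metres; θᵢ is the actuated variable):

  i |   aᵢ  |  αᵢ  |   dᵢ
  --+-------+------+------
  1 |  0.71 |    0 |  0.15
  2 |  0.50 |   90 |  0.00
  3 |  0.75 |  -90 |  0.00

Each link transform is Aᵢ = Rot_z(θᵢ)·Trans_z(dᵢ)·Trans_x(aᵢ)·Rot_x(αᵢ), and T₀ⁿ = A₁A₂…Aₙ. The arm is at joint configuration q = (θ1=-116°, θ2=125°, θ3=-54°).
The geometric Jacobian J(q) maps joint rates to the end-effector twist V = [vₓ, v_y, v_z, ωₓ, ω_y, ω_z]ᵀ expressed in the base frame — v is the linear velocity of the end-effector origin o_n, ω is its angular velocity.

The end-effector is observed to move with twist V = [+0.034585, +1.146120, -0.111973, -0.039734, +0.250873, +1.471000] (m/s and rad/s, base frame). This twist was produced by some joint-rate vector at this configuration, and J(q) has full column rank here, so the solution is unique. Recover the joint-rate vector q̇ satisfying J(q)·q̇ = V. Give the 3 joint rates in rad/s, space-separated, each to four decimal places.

o_n = [0.6180, -0.4910, -0.4568]
J₁: ẑ×o_n = [0.4910, 0.6180, -0.0000], ω = ẑ
J2: z=[0.0000, 0.0000, 1.0000] o=[-0.3112, -0.6381, 0.1500] → [-0.1472, 0.9293, 0.0000, 0.0000, 0.0000, 1.0000]
J3: z=[0.1564, -0.9877, 0.0000] o=[0.1826, -0.5599, 0.1500] → [0.5993, 0.0949, 0.4408, 0.1564, -0.9877, 0.0000]
q̇ = J⁺·V = [0.6320, 0.8390, -0.2540]

0.6320 0.8390 -0.2540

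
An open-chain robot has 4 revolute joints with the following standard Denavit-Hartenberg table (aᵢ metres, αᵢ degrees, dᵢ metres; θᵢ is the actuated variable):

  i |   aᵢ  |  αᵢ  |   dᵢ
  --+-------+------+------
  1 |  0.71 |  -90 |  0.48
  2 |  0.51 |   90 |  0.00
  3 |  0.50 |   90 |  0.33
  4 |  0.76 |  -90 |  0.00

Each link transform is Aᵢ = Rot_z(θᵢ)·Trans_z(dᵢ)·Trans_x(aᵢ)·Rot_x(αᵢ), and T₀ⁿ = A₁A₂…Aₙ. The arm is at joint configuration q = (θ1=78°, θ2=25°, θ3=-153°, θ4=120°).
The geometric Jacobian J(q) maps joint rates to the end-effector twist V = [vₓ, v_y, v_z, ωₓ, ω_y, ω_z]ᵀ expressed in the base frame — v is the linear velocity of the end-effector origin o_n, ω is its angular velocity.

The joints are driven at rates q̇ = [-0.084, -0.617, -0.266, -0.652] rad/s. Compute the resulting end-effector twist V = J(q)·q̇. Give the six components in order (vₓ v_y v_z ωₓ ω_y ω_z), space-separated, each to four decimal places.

o_n = [0.3637, 1.4490, 1.2052]
J₁: ẑ×o_n = [-1.4490, 0.3637, 0.0000], ω = ẑ
J2: z=[-0.9781, 0.2079, 0.0000] o=[0.1476, 0.6945, 0.4800] → [0.1508, 0.7094, -0.7829, -0.9781, 0.2079, 0.0000]
J3: z=[0.0879, 0.4134, 0.9063] o=[0.2437, 1.1466, 0.2645] → [0.1148, 0.0261, -0.0230, 0.0879, 0.4134, 0.9063]
J4: z=[-0.9571, -0.2172, 0.1919] o=[0.4108, 0.8409, 0.7518] → [-0.2152, 0.4249, -0.5922, -0.9571, -0.2172, 0.1919]
V = J·q̇ = [0.1384, -0.7522, 0.8753, 1.2042, -0.0966, -0.4502]

0.1384 -0.7522 0.8753 1.2042 -0.0966 -0.4502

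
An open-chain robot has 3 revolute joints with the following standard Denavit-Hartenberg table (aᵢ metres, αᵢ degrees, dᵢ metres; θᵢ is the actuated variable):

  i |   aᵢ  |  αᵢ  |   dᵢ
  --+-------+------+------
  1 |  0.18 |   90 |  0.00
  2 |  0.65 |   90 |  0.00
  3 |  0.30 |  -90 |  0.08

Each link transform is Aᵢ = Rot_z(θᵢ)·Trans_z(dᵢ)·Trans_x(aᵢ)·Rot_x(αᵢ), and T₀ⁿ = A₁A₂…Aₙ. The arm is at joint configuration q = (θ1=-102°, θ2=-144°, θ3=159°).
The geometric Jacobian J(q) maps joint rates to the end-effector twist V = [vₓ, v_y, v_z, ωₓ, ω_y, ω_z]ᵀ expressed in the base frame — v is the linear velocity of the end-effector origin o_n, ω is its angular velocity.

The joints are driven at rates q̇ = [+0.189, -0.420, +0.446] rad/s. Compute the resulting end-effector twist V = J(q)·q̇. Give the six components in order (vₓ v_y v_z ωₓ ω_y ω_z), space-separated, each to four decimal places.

o_n = [-0.0706, 0.1850, -0.1527]
J₁: ẑ×o_n = [-0.1850, -0.0706, 0.0000], ω = ẑ
J2: z=[-0.9781, 0.2079, 0.0000] o=[-0.0374, -0.1761, 0.0000] → [-0.0318, -0.1494, -0.3463, -0.9781, 0.2079, 0.0000]
J3: z=[0.1222, 0.5749, 0.8090] o=[0.0719, 0.3383, -0.3821] → [0.2559, -0.1433, 0.0632, 0.1222, 0.5749, 0.8090]
V = J·q̇ = [0.0925, -0.0145, 0.1736, 0.4653, 0.1691, 0.5498]

0.0925 -0.0145 0.1736 0.4653 0.1691 0.5498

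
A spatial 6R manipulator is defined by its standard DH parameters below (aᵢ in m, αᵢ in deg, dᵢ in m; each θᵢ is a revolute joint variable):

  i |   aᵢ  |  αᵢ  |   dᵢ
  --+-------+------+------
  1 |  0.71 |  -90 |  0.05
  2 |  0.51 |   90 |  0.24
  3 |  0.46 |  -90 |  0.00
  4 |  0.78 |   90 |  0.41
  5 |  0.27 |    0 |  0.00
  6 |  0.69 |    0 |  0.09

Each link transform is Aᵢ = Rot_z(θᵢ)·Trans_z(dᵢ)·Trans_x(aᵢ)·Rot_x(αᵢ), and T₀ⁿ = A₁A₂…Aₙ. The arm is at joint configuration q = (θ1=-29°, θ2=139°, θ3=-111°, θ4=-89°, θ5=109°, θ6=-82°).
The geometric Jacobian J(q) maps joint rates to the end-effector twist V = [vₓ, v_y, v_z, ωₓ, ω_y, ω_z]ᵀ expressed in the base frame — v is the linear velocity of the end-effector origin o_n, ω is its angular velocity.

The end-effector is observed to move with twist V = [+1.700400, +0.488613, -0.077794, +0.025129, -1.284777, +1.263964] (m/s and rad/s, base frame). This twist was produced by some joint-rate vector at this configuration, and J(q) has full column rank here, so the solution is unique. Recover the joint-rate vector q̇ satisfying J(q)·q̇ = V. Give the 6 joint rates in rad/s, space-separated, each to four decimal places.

o_n = [0.2935, -0.7085, -1.7789]
J₁: ẑ×o_n = [0.7085, 0.2935, -0.0000], ω = ẑ
J2: z=[0.4848, 0.8746, 0.0000] o=[0.6210, -0.3442, 0.0500] → [-1.5996, 0.8867, 0.1098, 0.4848, 0.8746, 0.0000]
J3: z=[0.5738, -0.3181, -0.7547] o=[0.4007, 0.0523, -0.2846] → [-0.0989, 0.9384, -0.4707, 0.5738, -0.3181, -0.7547]
J4: z=[-0.7900, 0.0282, -0.6125] o=[0.3013, -0.3836, -0.1764] → [-0.2441, -1.2611, 0.2569, -0.7900, 0.0282, -0.6125]
J5: z=[0.2260, 0.9420, -0.2482] o=[0.4220, -0.6330, -1.0129] → [-0.7403, 0.2050, 0.1040, 0.2260, 0.9420, -0.2482]
J6: z=[0.2260, 0.9420, -0.2482] o=[0.1702, -0.5964, -1.1033] → [-0.6642, 0.1221, -0.1415, 0.2260, 0.9420, -0.2482]
q̇ = J⁺·V = [0.7330, -0.1640, 0.0430, -0.4400, -0.3830, -0.8010]

0.7330 -0.1640 0.0430 -0.4400 -0.3830 -0.8010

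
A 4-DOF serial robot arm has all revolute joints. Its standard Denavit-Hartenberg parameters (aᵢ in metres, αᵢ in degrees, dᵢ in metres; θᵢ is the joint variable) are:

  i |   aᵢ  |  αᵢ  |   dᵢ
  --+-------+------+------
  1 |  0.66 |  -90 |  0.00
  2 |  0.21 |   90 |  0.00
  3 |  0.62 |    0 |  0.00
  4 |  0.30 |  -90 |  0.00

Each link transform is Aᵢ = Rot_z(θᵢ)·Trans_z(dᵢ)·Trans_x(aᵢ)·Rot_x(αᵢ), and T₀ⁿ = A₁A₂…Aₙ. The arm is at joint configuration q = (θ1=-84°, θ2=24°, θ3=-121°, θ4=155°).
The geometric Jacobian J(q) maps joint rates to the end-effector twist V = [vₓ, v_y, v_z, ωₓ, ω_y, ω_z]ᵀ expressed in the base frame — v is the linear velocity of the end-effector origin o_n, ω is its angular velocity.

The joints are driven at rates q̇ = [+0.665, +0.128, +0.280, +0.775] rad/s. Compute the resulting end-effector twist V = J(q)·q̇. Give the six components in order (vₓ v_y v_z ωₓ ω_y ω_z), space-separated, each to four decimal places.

0.7146 -0.1349 -0.0048 0.1722 -0.4134 1.6288

o_n = [-0.2794, -0.8210, -0.0567]
J₁: ẑ×o_n = [0.8210, -0.2794, 0.0000], ω = ẑ
J2: z=[0.9945, 0.1045, 0.0000] o=[0.0690, -0.6564, 0.0000] → [-0.0059, 0.0564, -0.1273, 0.9945, 0.1045, 0.0000]
J3: z=[0.0425, -0.4045, 0.9135] o=[0.0890, -0.8472, -0.0854] → [-0.0355, -0.3378, -0.1479, 0.0425, -0.4045, 0.9135]
J4: z=[0.0425, -0.4045, 0.9135] o=[-0.4700, -0.6126, 0.0445] → [0.2313, 0.1784, 0.0682, 0.0425, -0.4045, 0.9135]
V = J·q̇ = [0.7146, -0.1349, -0.0048, 0.1722, -0.4134, 1.6288]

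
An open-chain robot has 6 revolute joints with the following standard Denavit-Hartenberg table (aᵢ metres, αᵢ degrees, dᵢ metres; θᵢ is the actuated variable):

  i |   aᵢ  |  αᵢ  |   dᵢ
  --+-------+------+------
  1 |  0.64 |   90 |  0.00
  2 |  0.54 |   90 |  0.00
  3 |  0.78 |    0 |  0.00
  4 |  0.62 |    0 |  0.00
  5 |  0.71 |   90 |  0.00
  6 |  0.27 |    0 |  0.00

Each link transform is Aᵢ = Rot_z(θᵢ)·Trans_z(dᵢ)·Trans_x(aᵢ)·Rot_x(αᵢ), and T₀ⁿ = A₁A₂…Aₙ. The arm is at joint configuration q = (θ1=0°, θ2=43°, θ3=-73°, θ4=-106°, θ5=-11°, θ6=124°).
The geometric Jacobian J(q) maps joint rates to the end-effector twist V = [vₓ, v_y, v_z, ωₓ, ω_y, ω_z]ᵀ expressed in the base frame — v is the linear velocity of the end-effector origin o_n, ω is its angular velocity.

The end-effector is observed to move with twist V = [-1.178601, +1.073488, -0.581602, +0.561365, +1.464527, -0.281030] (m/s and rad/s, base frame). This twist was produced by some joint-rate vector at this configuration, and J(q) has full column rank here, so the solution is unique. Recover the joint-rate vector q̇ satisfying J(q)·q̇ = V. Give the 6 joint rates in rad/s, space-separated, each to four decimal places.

o_n = [0.4984, 0.6597, -0.4381]
J₁: ẑ×o_n = [-0.6597, 0.4984, 0.0000], ω = ẑ
J2: z=[0.0000, -1.0000, 0.0000] o=[0.6400, 0.0000, 0.0000] → [0.4381, -0.0000, -0.1416, 0.0000, -1.0000, 0.0000]
J3: z=[0.6820, -0.0000, -0.7314] o=[1.0349, 0.0000, 0.3683] → [0.4824, 0.9424, 0.4499, 0.6820, -0.0000, -0.7314]
J4: z=[0.6820, -0.0000, -0.7314] o=[1.2017, 0.7459, 0.5238] → [-0.0631, 1.1704, -0.0588, 0.6820, -0.0000, -0.7314]
J5: z=[0.6820, -0.0000, -0.7314] o=[0.7483, 0.7567, 0.1010] → [-0.0710, 0.5505, -0.0662, 0.6820, -0.0000, -0.7314]
J6: z=[0.1270, -0.9848, 0.1184] o=[0.2370, 0.6334, -0.3758] → [0.0582, 0.0389, 0.2608, 0.1270, -0.9848, 0.1184]
q̇ = J⁺·V = [0.5300, -0.6560, -0.7810, 0.9840, 0.7730, -0.8210]

0.5300 -0.6560 -0.7810 0.9840 0.7730 -0.8210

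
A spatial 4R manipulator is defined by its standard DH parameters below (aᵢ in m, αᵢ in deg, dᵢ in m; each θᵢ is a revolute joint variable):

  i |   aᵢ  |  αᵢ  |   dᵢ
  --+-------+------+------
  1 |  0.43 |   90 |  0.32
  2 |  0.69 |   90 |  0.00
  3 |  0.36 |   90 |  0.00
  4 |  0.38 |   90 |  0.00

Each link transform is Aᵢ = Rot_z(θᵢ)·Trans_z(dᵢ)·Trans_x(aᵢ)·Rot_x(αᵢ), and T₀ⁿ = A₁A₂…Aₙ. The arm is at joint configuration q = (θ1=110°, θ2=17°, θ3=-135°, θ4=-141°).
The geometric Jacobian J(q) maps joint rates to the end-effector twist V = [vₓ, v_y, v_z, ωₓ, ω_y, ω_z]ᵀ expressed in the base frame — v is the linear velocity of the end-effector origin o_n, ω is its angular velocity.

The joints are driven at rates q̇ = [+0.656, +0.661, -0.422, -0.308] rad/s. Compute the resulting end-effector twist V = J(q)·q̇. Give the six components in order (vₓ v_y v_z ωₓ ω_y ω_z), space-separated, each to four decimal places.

o_n = [-0.3769, 0.9017, 0.7371]
J₁: ẑ×o_n = [-0.9017, -0.3769, 0.0000], ω = ẑ
J2: z=[0.9397, 0.3420, 0.0000] o=[-0.1471, 0.4041, 0.3200] → [0.1426, -0.3919, 0.5462, 0.9397, 0.3420, 0.0000]
J3: z=[-0.1000, 0.2747, -0.9563] o=[-0.3728, 1.0241, 0.5217] → [-0.0579, 0.0255, 0.0134, -0.1000, 0.2747, -0.9563]
J4: z=[0.8957, -0.3936, -0.2067] o=[-0.5287, 0.7083, 0.4473] → [-0.0741, -0.2909, 0.2330, 0.8957, -0.3936, -0.2067]
V = J·q̇ = [-0.4500, -0.4274, 0.2836, 0.3874, 0.2314, 1.1232]

-0.4500 -0.4274 0.2836 0.3874 0.2314 1.1232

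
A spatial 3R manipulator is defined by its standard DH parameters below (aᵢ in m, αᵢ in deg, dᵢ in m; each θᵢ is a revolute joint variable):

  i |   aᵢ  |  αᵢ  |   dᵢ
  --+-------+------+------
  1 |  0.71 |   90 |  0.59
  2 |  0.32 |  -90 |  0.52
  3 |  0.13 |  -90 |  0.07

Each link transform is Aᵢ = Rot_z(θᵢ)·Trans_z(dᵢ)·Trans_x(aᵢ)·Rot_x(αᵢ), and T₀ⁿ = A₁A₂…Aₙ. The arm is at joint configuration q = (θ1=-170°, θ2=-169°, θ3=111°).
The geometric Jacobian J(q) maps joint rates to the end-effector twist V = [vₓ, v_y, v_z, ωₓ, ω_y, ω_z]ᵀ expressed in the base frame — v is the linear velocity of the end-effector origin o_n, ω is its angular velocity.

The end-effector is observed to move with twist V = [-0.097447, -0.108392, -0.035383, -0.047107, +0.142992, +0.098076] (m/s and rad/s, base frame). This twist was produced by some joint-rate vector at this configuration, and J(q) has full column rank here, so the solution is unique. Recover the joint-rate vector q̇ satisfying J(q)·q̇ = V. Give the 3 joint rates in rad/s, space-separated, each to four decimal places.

0.2090 0.1490 0.1130

o_n = [-0.5173, 0.3136, 0.4691]
J₁: ẑ×o_n = [-0.3136, -0.5173, 0.0000], ω = ẑ
J2: z=[-0.1736, 0.9848, 0.0000] o=[-0.6992, -0.1233, 0.5900] → [-0.1190, -0.0210, -0.2550, -0.1736, 0.9848, 0.0000]
J3: z=[-0.1879, -0.0331, -0.9816] o=[-0.4802, 0.4434, 0.5289] → [-0.1254, 0.0252, 0.0232, -0.1879, -0.0331, -0.9816]
q̇ = J⁺·V = [0.2090, 0.1490, 0.1130]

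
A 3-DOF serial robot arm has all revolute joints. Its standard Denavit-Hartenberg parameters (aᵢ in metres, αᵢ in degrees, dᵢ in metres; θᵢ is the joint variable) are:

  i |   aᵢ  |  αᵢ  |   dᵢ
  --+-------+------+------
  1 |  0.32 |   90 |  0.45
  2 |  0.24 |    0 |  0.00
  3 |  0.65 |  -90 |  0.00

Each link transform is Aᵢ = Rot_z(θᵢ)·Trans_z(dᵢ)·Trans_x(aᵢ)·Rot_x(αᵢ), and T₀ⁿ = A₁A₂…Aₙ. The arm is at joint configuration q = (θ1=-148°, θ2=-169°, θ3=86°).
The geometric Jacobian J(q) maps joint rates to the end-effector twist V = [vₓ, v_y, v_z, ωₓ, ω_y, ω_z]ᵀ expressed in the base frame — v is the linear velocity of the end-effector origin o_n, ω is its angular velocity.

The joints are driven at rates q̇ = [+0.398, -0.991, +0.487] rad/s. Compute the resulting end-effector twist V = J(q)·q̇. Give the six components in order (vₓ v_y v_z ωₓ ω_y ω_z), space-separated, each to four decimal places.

o_n = [-0.1388, -0.0867, -0.2409]
J₁: ẑ×o_n = [0.0867, -0.1388, 0.0000], ω = ẑ
J2: z=[-0.5299, 0.8480, 0.0000] o=[-0.2714, -0.1696, 0.4500] → [-0.5860, -0.3661, -0.1564, -0.5299, 0.8480, 0.0000]
J3: z=[-0.5299, 0.8480, 0.0000] o=[-0.0716, -0.0447, 0.4042] → [-0.5471, -0.3419, 0.0792, -0.5299, 0.8480, 0.0000]
V = J·q̇ = [0.3487, 0.1411, 0.1935, 0.2671, -0.4274, 0.3980]

0.3487 0.1411 0.1935 0.2671 -0.4274 0.3980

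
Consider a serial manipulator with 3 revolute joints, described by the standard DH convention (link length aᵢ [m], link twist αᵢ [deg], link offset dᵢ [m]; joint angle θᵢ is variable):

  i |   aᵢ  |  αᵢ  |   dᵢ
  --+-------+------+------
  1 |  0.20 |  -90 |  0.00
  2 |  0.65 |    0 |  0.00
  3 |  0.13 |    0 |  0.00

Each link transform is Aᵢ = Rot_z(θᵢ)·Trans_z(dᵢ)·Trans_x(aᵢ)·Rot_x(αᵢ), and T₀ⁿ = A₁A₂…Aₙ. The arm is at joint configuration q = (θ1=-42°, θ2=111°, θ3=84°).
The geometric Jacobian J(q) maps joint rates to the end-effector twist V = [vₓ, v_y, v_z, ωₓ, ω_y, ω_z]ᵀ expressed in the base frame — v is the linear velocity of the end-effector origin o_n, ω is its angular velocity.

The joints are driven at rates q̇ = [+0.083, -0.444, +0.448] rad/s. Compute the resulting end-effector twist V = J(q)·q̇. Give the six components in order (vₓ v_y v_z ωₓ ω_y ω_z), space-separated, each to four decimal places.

0.1915 -0.1902 -0.1029 0.0027 0.0030 0.0830

o_n = [-0.1178, 0.1061, -0.5732]
J₁: ẑ×o_n = [-0.1061, -0.1178, 0.0000], ω = ẑ
J2: z=[0.6691, 0.7431, 0.0000] o=[0.1486, -0.1338, 0.0000] → [-0.4260, 0.3835, 0.3585, 0.6691, 0.7431, 0.0000]
J3: z=[0.6691, 0.7431, 0.0000] o=[-0.0245, 0.0220, -0.6068] → [0.0250, -0.0225, 0.1256, 0.6691, 0.7431, 0.0000]
V = J·q̇ = [0.1915, -0.1902, -0.1029, 0.0027, 0.0030, 0.0830]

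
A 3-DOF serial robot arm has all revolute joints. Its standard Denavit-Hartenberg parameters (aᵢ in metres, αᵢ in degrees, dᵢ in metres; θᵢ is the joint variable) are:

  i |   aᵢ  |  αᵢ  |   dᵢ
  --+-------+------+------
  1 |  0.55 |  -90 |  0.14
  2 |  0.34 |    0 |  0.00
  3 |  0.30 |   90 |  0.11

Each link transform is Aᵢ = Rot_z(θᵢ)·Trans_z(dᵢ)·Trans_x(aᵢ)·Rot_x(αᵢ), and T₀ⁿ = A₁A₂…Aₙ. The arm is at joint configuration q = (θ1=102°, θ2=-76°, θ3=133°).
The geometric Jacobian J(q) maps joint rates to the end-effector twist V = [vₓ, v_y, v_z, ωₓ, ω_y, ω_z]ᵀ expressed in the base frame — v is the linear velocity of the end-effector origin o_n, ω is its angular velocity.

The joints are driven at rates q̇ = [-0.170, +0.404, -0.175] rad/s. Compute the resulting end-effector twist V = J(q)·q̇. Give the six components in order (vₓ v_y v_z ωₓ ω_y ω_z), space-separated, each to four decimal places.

0.1127 0.1204 -0.0706 -0.2240 -0.0476 -0.1700

o_n = [-0.2730, 0.7554, 0.2183]
J₁: ẑ×o_n = [-0.7554, -0.2730, 0.0000], ω = ẑ
J2: z=[-0.9781, -0.2079, 0.0000] o=[-0.1144, 0.5380, 0.1400] → [-0.0163, 0.0766, -0.2456, -0.9781, -0.2079, 0.0000]
J3: z=[-0.9781, -0.2079, 0.0000] o=[-0.1315, 0.6184, 0.4699] → [0.0523, -0.2461, -0.1634, -0.9781, -0.2079, 0.0000]
V = J·q̇ = [0.1127, 0.1204, -0.0706, -0.2240, -0.0476, -0.1700]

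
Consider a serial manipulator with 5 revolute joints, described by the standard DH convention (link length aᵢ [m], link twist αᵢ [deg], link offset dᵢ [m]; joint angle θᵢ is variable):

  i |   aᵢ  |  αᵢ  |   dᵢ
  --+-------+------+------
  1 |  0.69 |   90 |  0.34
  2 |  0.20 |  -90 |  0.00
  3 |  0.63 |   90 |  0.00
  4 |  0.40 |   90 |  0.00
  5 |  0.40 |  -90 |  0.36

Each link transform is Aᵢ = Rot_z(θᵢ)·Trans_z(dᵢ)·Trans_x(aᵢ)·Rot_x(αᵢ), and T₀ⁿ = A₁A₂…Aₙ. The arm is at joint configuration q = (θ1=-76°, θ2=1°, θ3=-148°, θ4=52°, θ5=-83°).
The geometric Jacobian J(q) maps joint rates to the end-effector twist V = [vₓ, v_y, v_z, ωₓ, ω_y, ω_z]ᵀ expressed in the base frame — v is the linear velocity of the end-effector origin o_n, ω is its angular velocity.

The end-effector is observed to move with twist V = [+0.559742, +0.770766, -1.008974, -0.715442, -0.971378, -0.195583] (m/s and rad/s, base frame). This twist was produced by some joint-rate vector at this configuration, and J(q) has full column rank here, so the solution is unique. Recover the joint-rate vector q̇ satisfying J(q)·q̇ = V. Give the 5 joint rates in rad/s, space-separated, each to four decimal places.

o_n = [-0.9170, -0.3204, 0.4615]
J₁: ẑ×o_n = [0.3204, -0.9170, 0.0000], ω = ẑ
J2: z=[-0.9703, -0.2419, 0.0000] o=[0.1669, -0.6695, 0.3400] → [-0.0294, 0.1179, -0.6010, -0.9703, -0.2419, 0.0000]
J3: z=[-0.0042, 0.0169, 0.9998] o=[0.2153, -0.8635, 0.3435] → [-0.5411, -1.1316, 0.0169, -0.0042, 0.0169, 0.9998]
J4: z=[0.6947, 0.7193, -0.0092] o=[-0.2379, -0.4260, 0.3342] → [0.0926, -0.0822, 0.5618, 0.6947, 0.7193, -0.0092]
J5: z=[-0.5642, 0.5369, -0.6272] o=[-0.4163, -0.2496, 0.6457] → [-0.1433, 0.2101, 0.3087, -0.5642, 0.5369, -0.6272]
q̇ = J⁺·V = [0.1970, 0.7960, -0.8560, -0.5170, -0.7310]

0.1970 0.7960 -0.8560 -0.5170 -0.7310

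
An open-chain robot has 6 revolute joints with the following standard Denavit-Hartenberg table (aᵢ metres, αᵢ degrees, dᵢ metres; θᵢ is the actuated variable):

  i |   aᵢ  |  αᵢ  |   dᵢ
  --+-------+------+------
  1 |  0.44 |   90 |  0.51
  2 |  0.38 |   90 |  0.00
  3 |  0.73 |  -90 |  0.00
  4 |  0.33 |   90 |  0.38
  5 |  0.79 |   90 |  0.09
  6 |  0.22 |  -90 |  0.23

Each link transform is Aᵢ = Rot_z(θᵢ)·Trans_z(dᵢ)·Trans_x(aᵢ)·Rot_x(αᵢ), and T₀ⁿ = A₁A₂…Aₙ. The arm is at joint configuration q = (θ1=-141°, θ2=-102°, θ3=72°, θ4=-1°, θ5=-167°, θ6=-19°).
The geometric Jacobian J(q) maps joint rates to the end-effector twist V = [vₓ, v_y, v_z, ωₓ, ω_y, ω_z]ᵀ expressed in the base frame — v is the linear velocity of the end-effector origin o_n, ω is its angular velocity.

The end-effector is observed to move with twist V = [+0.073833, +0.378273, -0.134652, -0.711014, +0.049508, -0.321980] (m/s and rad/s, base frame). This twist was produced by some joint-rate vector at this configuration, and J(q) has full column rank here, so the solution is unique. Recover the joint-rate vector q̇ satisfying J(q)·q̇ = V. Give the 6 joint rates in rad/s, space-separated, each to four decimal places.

0.1020 0.3550 -0.6860 0.7050 0.0840 -0.9810

o_n = [-0.4275, -0.1516, 0.4820]
J₁: ẑ×o_n = [0.1516, -0.4275, 0.0000], ω = ẑ
J2: z=[-0.6293, 0.7771, 0.0000] o=[-0.3419, -0.2769, 0.5100] → [-0.0218, -0.0176, -0.0124, -0.6293, 0.7771, 0.0000]
J3: z=[0.7602, 0.6156, 0.2079] o=[-0.2805, -0.2272, 0.1383] → [0.1958, -0.2918, 0.1479, 0.7602, 0.6156, 0.2079]
J4: z=[-0.3481, 0.1157, 0.9303] o=[-0.6810, 0.3419, -0.0823] → [0.5244, 0.4323, 0.1425, -0.3481, 0.1157, 0.9303]
J5: z=[0.7696, 0.6019, 0.2132] o=[-0.9899, 0.6466, 0.1726] → [0.3563, -0.1182, -0.9529, 0.7696, 0.6019, 0.2132]
J6: z=[-0.2188, -0.0650, 0.9736] o=[-0.4468, 0.0720, 0.2563] → [0.2031, 0.0682, 0.0502, -0.2188, -0.0650, 0.9736]
q̇ = J⁺·V = [0.1020, 0.3550, -0.6860, 0.7050, 0.0840, -0.9810]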